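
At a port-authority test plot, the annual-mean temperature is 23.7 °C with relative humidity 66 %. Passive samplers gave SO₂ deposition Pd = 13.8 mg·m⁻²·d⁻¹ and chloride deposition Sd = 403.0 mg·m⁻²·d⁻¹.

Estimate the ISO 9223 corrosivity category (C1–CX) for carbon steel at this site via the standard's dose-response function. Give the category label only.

C5

carbon steel: T>10 °C ⇒ hinge -0.054·(23.7−10) = -0.7398
  SO₂ term: 1.77·13.8^0.52·exp(0.02·66-0.7398) = 12.38
  Sd branch = 0.102·Sd^0.62·e^(0.033·RH+0.04·T) = 95.83 μm/a
  r_corr = 12.38 + 95.83 = 108.2 μm/a
108 μm/a falls in (80, 200] for carbon steel → category C5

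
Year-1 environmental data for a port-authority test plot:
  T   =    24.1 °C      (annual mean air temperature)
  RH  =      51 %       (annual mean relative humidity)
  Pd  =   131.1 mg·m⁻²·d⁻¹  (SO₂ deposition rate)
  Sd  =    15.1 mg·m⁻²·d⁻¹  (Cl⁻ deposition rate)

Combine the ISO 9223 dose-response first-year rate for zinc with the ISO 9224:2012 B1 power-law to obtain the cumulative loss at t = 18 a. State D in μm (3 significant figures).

D(18) = 14.5 μm

zinc: f(T) = -0.071·(T−10) [T>10 °C] = -1.0011
  sulphur-dioxide contribution → 0.4231 μm/a
  chloride contribution → 0.9592 μm/a
  total first-year rate 1.382 μm/a
ISO 9224: D(t) = r_corr · t^b with b = 0.813 (zinc, B1)
  D(18) = 1.382 × 18^0.813 = 1.382 × 10.48 = 14.49 μm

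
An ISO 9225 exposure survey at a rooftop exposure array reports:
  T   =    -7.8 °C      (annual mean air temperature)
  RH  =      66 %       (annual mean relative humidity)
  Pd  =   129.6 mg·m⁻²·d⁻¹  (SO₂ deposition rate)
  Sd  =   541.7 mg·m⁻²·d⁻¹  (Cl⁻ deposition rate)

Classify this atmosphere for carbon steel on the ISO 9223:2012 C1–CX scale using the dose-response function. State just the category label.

C3

carbon steel: temperature factor f = +0.150·(-17.8) = -2.6700
  SO₂ term: 1.77·129.6^0.52·exp(0.02·66-2.6700) = 5.757
  Sd branch = 0.102·Sd^0.62·e^(0.033·RH+0.04·T) = 32.65 μm/a
  r_corr = 5.757 + 32.65 = 38.41 μm/a
ISO 9223 Table 2 (carbon steel): 25 < 38.4 ≤ 50 μm/a ⇒ C3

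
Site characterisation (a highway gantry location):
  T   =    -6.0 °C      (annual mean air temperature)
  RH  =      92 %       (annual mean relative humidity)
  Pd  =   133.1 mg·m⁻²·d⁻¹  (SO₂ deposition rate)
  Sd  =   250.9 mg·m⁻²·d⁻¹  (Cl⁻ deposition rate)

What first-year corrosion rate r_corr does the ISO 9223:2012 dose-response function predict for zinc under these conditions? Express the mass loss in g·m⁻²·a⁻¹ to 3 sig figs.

zinc: f(T) = +0.038·(T−10) [T≤10 °C] = -0.6080
  Pd branch = 0.0129·Pd^0.44·e^(0.046·RH+f) = 4.16 μm/a
  Sd branch = 0.0175·Sd^0.57·e^(0.008·RH+0.085·T) = 0.5116 μm/a
  r_corr = 4.16 + 0.5116 = 4.672 μm/a
Convert to mass loss: 4.672 μm/a × 7.14 g/cm³ = 33.36 g·m⁻²·a⁻¹

r_corr = 33.4 g·m⁻²·a⁻¹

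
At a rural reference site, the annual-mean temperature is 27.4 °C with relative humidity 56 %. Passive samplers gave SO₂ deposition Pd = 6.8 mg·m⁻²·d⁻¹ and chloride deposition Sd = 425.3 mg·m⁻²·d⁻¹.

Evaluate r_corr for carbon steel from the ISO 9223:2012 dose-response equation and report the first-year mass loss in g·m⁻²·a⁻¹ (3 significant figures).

carbon steel: T>10 °C ⇒ hinge -0.054·(27.4−10) = -0.9396
  Pd branch = 1.77·Pd^0.52·e^(0.02·RH+f) = 5.744 μm/a
  Sd branch = 0.102·Sd^0.62·e^(0.033·RH+0.04·T) = 82.6 μm/a
  r_corr = 5.744 + 82.6 = 88.34 μm/a
Convert to mass loss: 88.34 μm/a × 7.85 g/cm³ = 693.5 g·m⁻²·a⁻¹

r_corr = 693 g·m⁻²·a⁻¹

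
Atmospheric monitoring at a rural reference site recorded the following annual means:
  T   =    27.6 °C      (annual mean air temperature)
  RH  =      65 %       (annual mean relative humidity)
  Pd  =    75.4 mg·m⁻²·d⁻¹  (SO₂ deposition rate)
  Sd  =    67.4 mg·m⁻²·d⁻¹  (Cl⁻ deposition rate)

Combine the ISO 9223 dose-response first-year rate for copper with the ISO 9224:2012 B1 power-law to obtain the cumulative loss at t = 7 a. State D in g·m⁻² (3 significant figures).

copper: temperature factor f = -0.080·(17.6) = -1.4080
  SO₂ term: 0.0053·75.4^0.26·exp(0.059·65-1.4080) = 0.1847
  Cl⁻ term: 0.01025·67.4^0.27·exp(0.036·65+0.049·27.6) = 1.282
  sum: 0.1847 + 1.282 → r_corr = 1.467 μm/a
Long-term exponent b (ISO 9224 Table 2, B1) = 0.667
  D(7) = 1.467 × 7^0.667 = 1.467 × 3.662 = 5.372 μm
  Mass loss = 5.372 μm × 8.96 g/cm³ = 48.14 g·m⁻²

D(7) = 48.1 g·m⁻²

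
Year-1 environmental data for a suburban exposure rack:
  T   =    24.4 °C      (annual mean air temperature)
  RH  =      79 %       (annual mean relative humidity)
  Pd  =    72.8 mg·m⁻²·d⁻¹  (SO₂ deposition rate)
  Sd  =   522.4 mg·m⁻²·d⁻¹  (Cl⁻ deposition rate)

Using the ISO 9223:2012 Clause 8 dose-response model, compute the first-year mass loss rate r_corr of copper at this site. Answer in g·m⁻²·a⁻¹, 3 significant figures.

copper: temperature factor f = -0.080·(14.4) = -1.1520
  sulphur-dioxide contribution → 0.54 μm/a
  chloride contribution → 3.155 μm/a
  total first-year rate 3.695 μm/a
Convert to mass loss: 3.695 μm/a × 8.96 g/cm³ = 33.1 g·m⁻²·a⁻¹

r_corr = 33.1 g·m⁻²·a⁻¹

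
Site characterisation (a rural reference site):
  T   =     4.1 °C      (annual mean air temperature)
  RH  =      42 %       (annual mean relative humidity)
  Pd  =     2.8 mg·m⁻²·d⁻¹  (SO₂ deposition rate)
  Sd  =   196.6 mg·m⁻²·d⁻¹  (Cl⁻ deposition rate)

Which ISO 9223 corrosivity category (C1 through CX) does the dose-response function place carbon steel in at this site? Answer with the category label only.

C2

carbon steel: f(T) = +0.150·(T−10) [T≤10 °C] = -0.8850
  sulphur-dioxide contribution → 2.89 μm/a
  chloride contribution → 12.7 μm/a
  total first-year rate 15.59 μm/a
15.6 μm/a falls in (1.3, 25] for carbon steel → category C2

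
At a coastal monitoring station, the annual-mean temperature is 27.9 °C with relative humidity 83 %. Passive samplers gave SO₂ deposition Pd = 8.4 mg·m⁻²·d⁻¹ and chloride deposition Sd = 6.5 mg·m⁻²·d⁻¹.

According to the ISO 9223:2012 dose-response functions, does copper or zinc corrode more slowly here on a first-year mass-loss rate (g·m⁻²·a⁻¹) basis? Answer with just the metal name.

zinc

copper: T>10 °C ⇒ hinge -0.080·(27.9−10) = -1.4320
  Pd branch = 0.0053·Pd^0.26·e^(0.059·RH+f) = 0.2947 μm/a
  Cl⁻ term: 0.01025·6.5^0.27·exp(0.036·83+0.049·27.9) = 1.323
  sum: 0.2947 + 1.323 → r_corr = 1.618 μm/a
  mass loss = 1.618 μm/a × 8.96 g/cm³ = 14.5 g·m⁻²·a⁻¹
zinc: T>10 °C ⇒ hinge -0.071·(27.9−10) = -1.2709
  Pd branch = 0.0129·Pd^0.44·e^(0.046·RH+f) = 0.4202 μm/a
  Sd branch = 0.0175·Sd^0.57·e^(0.008·RH+0.085·T) = 1.059 μm/a
  sum: 0.4202 + 1.059 → r_corr = 1.479 μm/a
  mass loss = 1.479 μm/a × 7.14 g/cm³ = 10.56 g·m⁻²·a⁻¹
Ordering by g·m⁻²·a⁻¹: copper (14.5) > zinc (10.6)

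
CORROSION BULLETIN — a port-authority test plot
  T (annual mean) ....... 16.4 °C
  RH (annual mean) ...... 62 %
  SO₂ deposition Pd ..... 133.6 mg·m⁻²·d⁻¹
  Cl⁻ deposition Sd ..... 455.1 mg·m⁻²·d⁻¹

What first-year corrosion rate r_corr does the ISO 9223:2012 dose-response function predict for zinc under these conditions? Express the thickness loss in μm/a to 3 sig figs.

zinc: temperature factor f = -0.071·(6.4) = -0.4544
  Pd branch = 0.0129·Pd^0.44·e^(0.046·RH+f) = 1.222 μm/a
  Cl⁻ term: 0.0175·455.1^0.57·exp(0.008·62+0.085·16.4) = 3.793
  r_corr = 1.222 + 3.793 = 5.015 μm/a

r_corr = 5.02 μm/a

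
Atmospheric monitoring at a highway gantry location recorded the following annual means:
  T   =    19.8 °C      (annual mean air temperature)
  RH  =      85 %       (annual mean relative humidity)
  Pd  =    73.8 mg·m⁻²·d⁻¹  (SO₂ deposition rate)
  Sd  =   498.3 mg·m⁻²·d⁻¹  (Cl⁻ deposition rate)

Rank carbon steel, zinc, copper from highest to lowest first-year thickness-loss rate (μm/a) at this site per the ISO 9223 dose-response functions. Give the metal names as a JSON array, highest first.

["carbon steel", "zinc", "copper"]

carbon steel: temperature factor f = -0.054·(9.8) = -0.5292
  SO₂ term: 1.77·73.8^0.52·exp(0.02·85-0.5292) = 53.44
  Sd branch = 0.102·Sd^0.62·e^(0.033·RH+0.04·T) = 175.1 μm/a
  r_corr = 53.44 + 175.1 = 228.5 μm/a
zinc: f(T) = -0.071·(T−10) [T>10 °C] = -0.6958
  SO₂ term: 0.0129·73.8^0.44·exp(0.046·85-0.6958) = 2.13
  Cl⁻ term: 0.0175·498.3^0.57·exp(0.008·85+0.085·19.8) = 6.41
  r_corr = 2.13 + 6.41 = 8.54 μm/a
copper: temperature factor f = -0.080·(9.8) = -0.7840
  SO₂ term: 0.0053·73.8^0.26·exp(0.059·85-0.7840) = 1.116
  Cl⁻ term: 0.01025·498.3^0.27·exp(0.036·85+0.049·19.8) = 3.086
  r_corr = 1.116 + 3.086 = 4.201 μm/a
Ordering by μm/a: carbon steel (229) > zinc (8.54) > copper (4.2)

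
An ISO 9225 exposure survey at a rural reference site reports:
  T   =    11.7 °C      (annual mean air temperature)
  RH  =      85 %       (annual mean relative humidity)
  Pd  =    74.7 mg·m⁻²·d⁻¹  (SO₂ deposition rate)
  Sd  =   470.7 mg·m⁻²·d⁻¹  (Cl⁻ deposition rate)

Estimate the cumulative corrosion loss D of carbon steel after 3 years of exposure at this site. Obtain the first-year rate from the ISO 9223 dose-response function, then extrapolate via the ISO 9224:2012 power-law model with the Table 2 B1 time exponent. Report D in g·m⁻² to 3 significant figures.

D(3) = 2.87e+03 g·m⁻²

carbon steel: f(T) = -0.054·(T−10) [T>10 °C] = -0.0918
  sulphur-dioxide contribution → 83.28 μm/a
  chloride contribution → 122.2 μm/a
  total first-year rate 205.5 μm/a
Long-term exponent b (ISO 9224 Table 2, B1) = 0.523
  D(3) = 205.5 × 3^0.523 = 205.5 × 1.776 = 365 μm
  Mass loss = 365 μm × 7.85 g/cm³ = 2866 g·m⁻²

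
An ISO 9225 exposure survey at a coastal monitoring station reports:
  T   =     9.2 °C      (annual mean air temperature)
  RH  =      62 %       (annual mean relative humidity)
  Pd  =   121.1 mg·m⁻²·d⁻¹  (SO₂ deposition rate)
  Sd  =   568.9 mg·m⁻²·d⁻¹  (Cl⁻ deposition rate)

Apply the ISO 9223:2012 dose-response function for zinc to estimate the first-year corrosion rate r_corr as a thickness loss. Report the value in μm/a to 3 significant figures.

r_corr = 4.12 μm/a

zinc: T≤10 °C ⇒ hinge +0.038·(9.2−10) = -0.0304
  sulphur-dioxide contribution → 1.789 μm/a
  chloride contribution → 2.336 μm/a
  ⇒ r_corr(zinc) = 4.125 μm/a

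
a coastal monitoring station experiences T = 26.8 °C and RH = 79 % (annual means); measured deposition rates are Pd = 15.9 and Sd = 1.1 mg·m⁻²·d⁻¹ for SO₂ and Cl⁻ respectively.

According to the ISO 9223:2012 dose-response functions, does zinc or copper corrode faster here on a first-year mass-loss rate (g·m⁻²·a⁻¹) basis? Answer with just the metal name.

zinc: temperature factor f = -0.071·(16.8) = -1.1928
  Pd branch = 0.0129·Pd^0.44·e^(0.046·RH+f) = 0.5005 μm/a
  Sd branch = 0.0175·Sd^0.57·e^(0.008·RH+0.085·T) = 0.3392 μm/a
  sum: 0.5005 + 0.3392 → r_corr = 0.8397 μm/a
  mass loss = 0.8397 μm/a × 7.14 g/cm³ = 5.995 g·m⁻²·a⁻¹
copper: temperature factor f = -0.080·(16.8) = -1.3440
  Pd branch = 0.0053·Pd^0.26·e^(0.059·RH+f) = 0.3001 μm/a
  Cl⁻ term: 0.01025·1.1^0.27·exp(0.036·79+0.049·26.8) = 0.672
  r_corr = 0.3001 + 0.672 = 0.972 μm/a
  mass loss = 0.972 μm/a × 8.96 g/cm³ = 8.709 g·m⁻²·a⁻¹
Ordering by g·m⁻²·a⁻¹: copper (8.71) > zinc (6)

copper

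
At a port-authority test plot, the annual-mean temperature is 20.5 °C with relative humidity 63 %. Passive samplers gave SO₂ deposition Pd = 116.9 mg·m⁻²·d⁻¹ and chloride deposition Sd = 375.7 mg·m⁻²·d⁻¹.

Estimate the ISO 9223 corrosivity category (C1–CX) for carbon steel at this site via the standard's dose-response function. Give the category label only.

C5

carbon steel: T>10 °C ⇒ hinge -0.054·(20.5−10) = -0.5670
  SO₂ term: 1.77·116.9^0.52·exp(0.02·63-0.5670) = 42.09
  Cl⁻ term: 0.102·375.7^0.62·exp(0.033·63+0.04·20.5) = 73.12
  r_corr = 42.09 + 73.12 = 115.2 μm/a
115 μm/a falls in (80, 200] for carbon steel → category C5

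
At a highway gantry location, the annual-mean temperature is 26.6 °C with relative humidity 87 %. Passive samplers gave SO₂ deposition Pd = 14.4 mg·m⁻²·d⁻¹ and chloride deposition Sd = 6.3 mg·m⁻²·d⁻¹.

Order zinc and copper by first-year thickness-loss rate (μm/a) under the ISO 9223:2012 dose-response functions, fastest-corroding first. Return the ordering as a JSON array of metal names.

["copper", "zinc"]

zinc: T>10 °C ⇒ hinge -0.071·(26.6−10) = -1.1786
  Pd branch = 0.0129·Pd^0.44·e^(0.046·RH+f) = 0.7022 μm/a
  Sd branch = 0.0175·Sd^0.57·e^(0.008·RH+0.085·T) = 0.9613 μm/a
  sum: 0.7022 + 0.9613 → r_corr = 1.664 μm/a
copper: temperature factor f = -0.080·(16.6) = -1.3280
  SO₂ term: 0.0053·14.4^0.26·exp(0.059·87-1.3280) = 0.4764
  Cl⁻ term: 0.01025·6.3^0.27·exp(0.036·87+0.049·26.6) = 1.422
  sum: 0.4764 + 1.422 → r_corr = 1.898 μm/a
Ordering by μm/a: copper (1.9) > zinc (1.66)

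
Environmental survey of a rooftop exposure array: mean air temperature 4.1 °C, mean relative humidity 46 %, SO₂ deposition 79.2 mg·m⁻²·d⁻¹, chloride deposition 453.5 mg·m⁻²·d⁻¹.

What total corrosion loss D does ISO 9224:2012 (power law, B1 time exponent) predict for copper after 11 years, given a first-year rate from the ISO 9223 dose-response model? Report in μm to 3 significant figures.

copper: f(T) = +0.126·(T−10) [T≤10 °C] = -0.7434
  SO₂ term: 0.0053·79.2^0.26·exp(0.059·46-0.7434) = 0.1185
  Sd branch = 0.01025·Sd^0.27·e^(0.036·RH+0.049·T) = 0.3423 μm/a
  sum: 0.1185 + 0.3423 → r_corr = 0.4608 μm/a
ISO 9224: D(t) = r_corr · t^b with b = 0.667 (copper, B1)
  D(11) = 0.4608 × 11^0.667 = 0.4608 × 4.95 = 2.281 μm

D(11) = 2.28 μm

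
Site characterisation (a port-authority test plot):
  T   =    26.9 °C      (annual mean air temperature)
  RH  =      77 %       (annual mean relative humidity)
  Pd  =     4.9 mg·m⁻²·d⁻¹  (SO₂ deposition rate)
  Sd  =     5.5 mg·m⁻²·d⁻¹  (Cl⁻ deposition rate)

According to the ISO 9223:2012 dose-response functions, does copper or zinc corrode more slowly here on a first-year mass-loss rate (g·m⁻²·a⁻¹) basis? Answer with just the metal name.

zinc

copper: f(T) = -0.080·(T−10) [T>10 °C] = -1.3520
  Pd branch = 0.0053·Pd^0.26·e^(0.059·RH+f) = 0.1948 μm/a
  Cl⁻ term: 0.01025·5.5^0.27·exp(0.036·77+0.049·26.9) = 0.9704
  r_corr = 0.1948 + 0.9704 = 1.165 μm/a
  mass loss = 1.165 μm/a × 8.96 g/cm³ = 10.44 g·m⁻²·a⁻¹
zinc: T>10 °C ⇒ hinge -0.071·(26.9−10) = -1.1999
  Pd branch = 0.0129·Pd^0.44·e^(0.046·RH+f) = 0.27 μm/a
  Cl⁻ term: 0.0175·5.5^0.57·exp(0.008·77+0.085·26.9) = 0.8425
  sum: 0.27 + 0.8425 → r_corr = 1.113 μm/a
  mass loss = 1.113 μm/a × 7.14 g/cm³ = 7.944 g·m⁻²·a⁻¹
Ordering by g·m⁻²·a⁻¹: copper (10.4) > zinc (7.94)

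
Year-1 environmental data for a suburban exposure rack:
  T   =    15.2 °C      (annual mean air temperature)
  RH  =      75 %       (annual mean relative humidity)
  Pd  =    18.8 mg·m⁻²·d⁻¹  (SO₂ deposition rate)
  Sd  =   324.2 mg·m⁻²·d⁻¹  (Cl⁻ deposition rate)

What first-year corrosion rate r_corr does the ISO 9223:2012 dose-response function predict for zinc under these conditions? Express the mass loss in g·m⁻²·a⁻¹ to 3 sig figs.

r_corr = 29.7 g·m⁻²·a⁻¹

zinc: temperature factor f = -0.071·(5.2) = -0.3692
  sulphur-dioxide contribution → 1.021 μm/a
  chloride contribution → 3.132 μm/a
  ⇒ r_corr(zinc) = 4.154 μm/a
Convert to mass loss: 4.154 μm/a × 7.14 g/cm³ = 29.66 g·m⁻²·a⁻¹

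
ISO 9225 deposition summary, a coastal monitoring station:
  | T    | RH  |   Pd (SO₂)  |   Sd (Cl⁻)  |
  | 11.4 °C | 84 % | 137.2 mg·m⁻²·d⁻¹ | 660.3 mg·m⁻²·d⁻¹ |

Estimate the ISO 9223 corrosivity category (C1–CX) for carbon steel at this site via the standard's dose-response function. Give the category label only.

CX

carbon steel: f(T) = -0.054·(T−10) [T>10 °C] = -0.0756
  Pd branch = 1.77·Pd^0.52·e^(0.02·RH+f) = 113.8 μm/a
  Sd branch = 0.102·Sd^0.62·e^(0.033·RH+0.04·T) = 144.1 μm/a
  sum: 113.8 + 144.1 → r_corr = 257.9 μm/a
258 μm/a falls in (200, 700] for carbon steel → category CX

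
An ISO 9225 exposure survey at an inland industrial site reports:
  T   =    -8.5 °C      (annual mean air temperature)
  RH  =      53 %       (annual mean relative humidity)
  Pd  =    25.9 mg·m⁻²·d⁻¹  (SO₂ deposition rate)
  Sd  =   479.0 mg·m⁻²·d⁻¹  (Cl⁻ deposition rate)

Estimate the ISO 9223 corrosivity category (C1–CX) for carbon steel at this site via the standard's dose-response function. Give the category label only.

C2

carbon steel: temperature factor f = +0.150·(-18.5) = -2.7750
  sulphur-dioxide contribution → 1.73 μm/a
  chloride contribution → 19.16 μm/a
  total first-year rate 20.89 μm/a
ISO 9223 Table 2 (carbon steel): 1.3 < 20.9 ≤ 25 μm/a ⇒ C2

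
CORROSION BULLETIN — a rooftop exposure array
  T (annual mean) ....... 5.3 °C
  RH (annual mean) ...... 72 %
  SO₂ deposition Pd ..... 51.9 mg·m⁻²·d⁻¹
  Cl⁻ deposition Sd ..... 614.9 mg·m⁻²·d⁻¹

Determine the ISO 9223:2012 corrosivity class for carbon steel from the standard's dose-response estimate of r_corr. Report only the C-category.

C5

carbon steel: temperature factor f = +0.150·(-4.7) = -0.7050
  Pd branch = 1.77·Pd^0.52·e^(0.02·RH+f) = 28.78 μm/a
  Sd branch = 0.102·Sd^0.62·e^(0.033·RH+0.04·T) = 72.71 μm/a
  r_corr = 28.78 + 72.71 = 101.5 μm/a
101 μm/a falls in (80, 200] for carbon steel → category C5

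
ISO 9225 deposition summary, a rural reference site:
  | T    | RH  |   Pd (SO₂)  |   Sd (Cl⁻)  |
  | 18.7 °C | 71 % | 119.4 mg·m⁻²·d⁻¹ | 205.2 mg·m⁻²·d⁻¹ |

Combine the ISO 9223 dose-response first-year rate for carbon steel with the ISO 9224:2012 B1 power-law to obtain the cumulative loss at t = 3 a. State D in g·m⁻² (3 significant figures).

carbon steel: temperature factor f = -0.054·(8.7) = -0.4698
  SO₂ term: 1.77·119.4^0.52·exp(0.02·71-0.4698) = 55.04
  Sd branch = 0.102·Sd^0.62·e^(0.033·RH+0.04·T) = 60.89 μm/a
  r_corr = 55.04 + 60.89 = 115.9 μm/a
ISO 9224: D(t) = r_corr · t^b with b = 0.523 (carbon steel, B1)
  D(3) = 115.9 × 3^0.523 = 115.9 × 1.776 = 205.9 μm
  Mass loss = 205.9 μm × 7.85 g/cm³ = 1617 g·m⁻²

D(3) = 1.62e+03 g·m⁻²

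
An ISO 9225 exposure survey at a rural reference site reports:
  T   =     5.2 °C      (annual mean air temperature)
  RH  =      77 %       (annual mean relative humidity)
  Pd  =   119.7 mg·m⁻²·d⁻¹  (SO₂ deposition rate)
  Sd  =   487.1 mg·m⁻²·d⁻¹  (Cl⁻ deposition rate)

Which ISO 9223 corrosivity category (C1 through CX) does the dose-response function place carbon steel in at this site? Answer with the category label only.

C5

carbon steel: f(T) = +0.150·(T−10) [T≤10 °C] = -0.7200
  sulphur-dioxide contribution → 48.38 μm/a
  chloride contribution → 73.93 μm/a
  total first-year rate 122.3 μm/a
ISO 9223 Table 2 (carbon steel): 80 < 122 ≤ 200 μm/a ⇒ C5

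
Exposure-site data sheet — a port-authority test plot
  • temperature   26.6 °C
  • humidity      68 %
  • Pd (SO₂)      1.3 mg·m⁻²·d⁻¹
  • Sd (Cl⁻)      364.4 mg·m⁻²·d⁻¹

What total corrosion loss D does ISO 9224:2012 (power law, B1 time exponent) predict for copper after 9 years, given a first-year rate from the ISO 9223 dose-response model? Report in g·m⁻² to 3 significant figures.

copper: temperature factor f = -0.080·(16.6) = -1.3280
  SO₂ term: 0.0053·1.3^0.26·exp(0.059·68-1.3280) = 0.08309
  Cl⁻ term: 0.01025·364.4^0.27·exp(0.036·68+0.049·26.6) = 2.146
  r_corr = 0.08309 + 2.146 = 2.229 μm/a
Long-term exponent b (ISO 9224 Table 2, B1) = 0.667
  D(9) = 2.229 × 9^0.667 = 2.229 × 4.33 = 9.65 μm
  Mass loss = 9.65 μm × 8.96 g/cm³ = 86.47 g·m⁻²

D(9) = 86.5 g·m⁻²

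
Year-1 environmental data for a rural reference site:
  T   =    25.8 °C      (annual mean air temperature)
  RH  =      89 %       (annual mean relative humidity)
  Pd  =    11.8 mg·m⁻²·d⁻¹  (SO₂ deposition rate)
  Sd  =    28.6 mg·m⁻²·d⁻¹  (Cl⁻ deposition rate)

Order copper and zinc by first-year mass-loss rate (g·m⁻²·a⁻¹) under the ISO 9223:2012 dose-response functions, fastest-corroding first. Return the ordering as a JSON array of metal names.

copper: T>10 °C ⇒ hinge -0.080·(25.8−10) = -1.2640
  SO₂ term: 0.0053·11.8^0.26·exp(0.059·89-1.2640) = 0.5426
  Sd branch = 0.01025·Sd^0.27·e^(0.036·RH+0.049·T) = 2.21 μm/a
  sum: 0.5426 + 2.21 → r_corr = 2.753 μm/a
  mass loss = 2.753 μm/a × 8.96 g/cm³ = 24.67 g·m⁻²·a⁻¹
zinc: temperature factor f = -0.071·(15.8) = -1.1218
  SO₂ term: 0.0129·11.8^0.44·exp(0.046·89-1.1218) = 0.7465
  Cl⁻ term: 0.0175·28.6^0.57·exp(0.008·89+0.085·25.8) = 2.162
  r_corr = 0.7465 + 2.162 = 2.908 μm/a
  mass loss = 2.908 μm/a × 7.14 g/cm³ = 20.76 g·m⁻²·a⁻¹
Ordering by g·m⁻²·a⁻¹: copper (24.7) > zinc (20.8)

["copper", "zinc"]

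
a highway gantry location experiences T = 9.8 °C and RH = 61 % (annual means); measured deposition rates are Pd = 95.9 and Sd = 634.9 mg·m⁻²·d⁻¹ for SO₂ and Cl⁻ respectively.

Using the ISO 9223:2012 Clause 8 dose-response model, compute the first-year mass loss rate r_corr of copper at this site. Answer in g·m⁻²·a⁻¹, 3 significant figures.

r_corr = 13.2 g·m⁻²·a⁻¹

copper: T≤10 °C ⇒ hinge +0.126·(9.8−10) = -0.0252
  SO₂ term: 0.0053·95.9^0.26·exp(0.059·61-0.0252) = 0.6189
  Sd branch = 0.01025·Sd^0.27·e^(0.036·RH+0.049·T) = 0.8506 μm/a
  sum: 0.6189 + 0.8506 → r_corr = 1.469 μm/a
Convert to mass loss: 1.469 μm/a × 8.96 g/cm³ = 13.17 g·m⁻²·a⁻¹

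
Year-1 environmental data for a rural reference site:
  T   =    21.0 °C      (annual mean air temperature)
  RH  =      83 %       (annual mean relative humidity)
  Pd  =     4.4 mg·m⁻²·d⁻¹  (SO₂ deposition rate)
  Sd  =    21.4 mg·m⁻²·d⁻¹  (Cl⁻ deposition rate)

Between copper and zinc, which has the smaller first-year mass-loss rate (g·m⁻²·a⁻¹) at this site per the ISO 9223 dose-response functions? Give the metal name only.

copper: temperature factor f = -0.080·(11.0) = -0.8800
  sulphur-dioxide contribution → 0.4326 μm/a
  chloride contribution → 1.302 μm/a
  ⇒ r_corr(copper) = 1.734 μm/a
  mass loss = 1.734 μm/a × 8.96 g/cm³ = 15.54 g·m⁻²·a⁻¹
zinc: f(T) = -0.071·(T−10) [T>10 °C] = -0.7810
  sulphur-dioxide contribution → 0.516 μm/a
  chloride contribution → 1.161 μm/a
  ⇒ r_corr(zinc) = 1.677 μm/a
  mass loss = 1.677 μm/a × 7.14 g/cm³ = 11.98 g·m⁻²·a⁻¹
Ordering by g·m⁻²·a⁻¹: copper (15.5) > zinc (12)

zinc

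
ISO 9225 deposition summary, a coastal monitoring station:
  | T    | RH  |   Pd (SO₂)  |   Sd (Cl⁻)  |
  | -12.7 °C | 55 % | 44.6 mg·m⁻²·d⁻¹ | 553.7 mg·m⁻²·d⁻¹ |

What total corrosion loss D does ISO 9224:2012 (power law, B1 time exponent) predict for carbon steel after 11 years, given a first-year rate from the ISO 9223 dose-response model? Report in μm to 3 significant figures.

D(11) = 70.8 μm

carbon steel: T≤10 °C ⇒ hinge +0.150·(-12.7−10) = -3.4050
  sulphur-dioxide contribution → 1.272 μm/a
  chloride contribution → 18.93 μm/a
  ⇒ r_corr(carbon steel) = 20.2 μm/a
Power-law: D(11) = r_corr · 11^0.523
  D(11) = 20.2 × 11^0.523 = 20.2 × 3.505 = 70.79 μm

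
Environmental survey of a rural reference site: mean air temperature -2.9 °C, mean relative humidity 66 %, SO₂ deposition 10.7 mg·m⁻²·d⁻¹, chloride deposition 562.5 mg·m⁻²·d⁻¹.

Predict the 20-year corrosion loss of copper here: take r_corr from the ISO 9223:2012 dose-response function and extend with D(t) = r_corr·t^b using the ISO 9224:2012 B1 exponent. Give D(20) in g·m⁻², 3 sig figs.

D(20) = 41.2 g·m⁻²

copper: temperature factor f = +0.126·(-12.9) = -1.6254
  sulphur-dioxide contribution → 0.09488 μm/a
  chloride contribution → 0.529 μm/a
  ⇒ r_corr(copper) = 0.6238 μm/a
ISO 9224: D(t) = r_corr · t^b with b = 0.667 (copper, B1)
  D(20) = 0.6238 × 20^0.667 = 0.6238 × 7.375 = 4.601 μm
  Mass loss = 4.601 μm × 8.96 g/cm³ = 41.23 g·m⁻²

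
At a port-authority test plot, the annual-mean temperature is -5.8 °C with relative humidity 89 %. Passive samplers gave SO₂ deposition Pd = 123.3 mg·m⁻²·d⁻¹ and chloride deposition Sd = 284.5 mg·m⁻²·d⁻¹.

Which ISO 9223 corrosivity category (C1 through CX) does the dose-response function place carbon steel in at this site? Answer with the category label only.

C4

carbon steel: T≤10 °C ⇒ hinge +0.150·(-5.8−10) = -2.3700
  Pd branch = 1.77·Pd^0.52·e^(0.02·RH+f) = 12 μm/a
  Sd branch = 0.102·Sd^0.62·e^(0.033·RH+0.04·T) = 50.69 μm/a
  r_corr = 12 + 50.69 = 62.68 μm/a
ISO 9223 Table 2 (carbon steel): 50 < 62.7 ≤ 80 μm/a ⇒ C4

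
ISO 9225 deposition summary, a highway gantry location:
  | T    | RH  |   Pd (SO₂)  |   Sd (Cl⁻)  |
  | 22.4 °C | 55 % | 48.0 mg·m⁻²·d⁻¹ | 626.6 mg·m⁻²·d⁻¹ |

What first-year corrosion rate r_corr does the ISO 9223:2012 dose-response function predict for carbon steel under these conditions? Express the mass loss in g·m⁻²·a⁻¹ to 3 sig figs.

carbon steel: f(T) = -0.054·(T−10) [T>10 °C] = -0.6696
  SO₂ term: 1.77·48.0^0.52·exp(0.02·55-0.6696) = 20.38
  Sd branch = 0.102·Sd^0.62·e^(0.033·RH+0.04·T) = 83.2 μm/a
  r_corr = 20.38 + 83.2 = 103.6 μm/a
Convert to mass loss: 103.6 μm/a × 7.85 g/cm³ = 813.1 g·m⁻²·a⁻¹

r_corr = 813 g·m⁻²·a⁻¹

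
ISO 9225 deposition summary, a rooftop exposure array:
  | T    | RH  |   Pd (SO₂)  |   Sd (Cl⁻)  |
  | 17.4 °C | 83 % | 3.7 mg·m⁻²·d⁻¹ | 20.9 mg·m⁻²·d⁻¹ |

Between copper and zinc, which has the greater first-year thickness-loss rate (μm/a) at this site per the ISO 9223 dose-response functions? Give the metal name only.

copper

copper: T>10 °C ⇒ hinge -0.080·(17.4−10) = -0.5920
  Pd branch = 0.0053·Pd^0.26·e^(0.059·RH+f) = 0.5516 μm/a
  Cl⁻ term: 0.01025·20.9^0.27·exp(0.036·83+0.049·17.4) = 1.084
  r_corr = 0.5516 + 1.084 = 1.636 μm/a
zinc: temperature factor f = -0.071·(7.4) = -0.5254
  SO₂ term: 0.0129·3.7^0.44·exp(0.046·83-0.5254) = 0.6174
  Sd branch = 0.0175·Sd^0.57·e^(0.008·RH+0.085·T) = 0.8438 μm/a
  sum: 0.6174 + 0.8438 → r_corr = 1.461 μm/a
Ordering by μm/a: copper (1.64) > zinc (1.46)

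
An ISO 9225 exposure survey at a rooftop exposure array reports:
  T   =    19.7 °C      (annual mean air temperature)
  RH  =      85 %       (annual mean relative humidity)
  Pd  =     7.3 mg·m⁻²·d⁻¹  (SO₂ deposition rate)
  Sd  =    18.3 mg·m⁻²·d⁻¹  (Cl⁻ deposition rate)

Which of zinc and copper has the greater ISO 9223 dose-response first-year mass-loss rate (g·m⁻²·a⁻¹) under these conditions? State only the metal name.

zinc: f(T) = -0.071·(T−10) [T>10 °C] = -0.6887
  sulphur-dioxide contribution → 0.7753 μm/a
  chloride contribution → 0.9665 μm/a
  total first-year rate 1.742 μm/a
  mass loss = 1.742 μm/a × 7.14 g/cm³ = 12.44 g·m⁻²·a⁻¹
copper: f(T) = -0.080·(T−10) [T>10 °C] = -0.7760
  sulphur-dioxide contribution → 0.6162 μm/a
  chloride contribution → 1.258 μm/a
  ⇒ r_corr(copper) = 1.874 μm/a
  mass loss = 1.874 μm/a × 8.96 g/cm³ = 16.79 g·m⁻²·a⁻¹
Ordering by g·m⁻²·a⁻¹: copper (16.8) > zinc (12.4)

copper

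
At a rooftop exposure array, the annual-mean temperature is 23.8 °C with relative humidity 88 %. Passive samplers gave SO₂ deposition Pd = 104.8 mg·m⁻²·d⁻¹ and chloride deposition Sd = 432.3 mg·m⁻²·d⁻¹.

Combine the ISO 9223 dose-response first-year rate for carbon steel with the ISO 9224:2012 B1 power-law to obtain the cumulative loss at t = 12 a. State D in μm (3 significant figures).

carbon steel: temperature factor f = -0.054·(13.8) = -0.7452
  SO₂ term: 1.77·104.8^0.52·exp(0.02·88-0.7452) = 54.86
  Sd branch = 0.102·Sd^0.62·e^(0.033·RH+0.04·T) = 207.7 μm/a
  sum: 54.86 + 207.7 → r_corr = 262.6 μm/a
Power-law: D(12) = r_corr · 12^0.523
  D(12) = 262.6 × 12^0.523 = 262.6 × 3.668 = 963 μm

D(12) = 963 μm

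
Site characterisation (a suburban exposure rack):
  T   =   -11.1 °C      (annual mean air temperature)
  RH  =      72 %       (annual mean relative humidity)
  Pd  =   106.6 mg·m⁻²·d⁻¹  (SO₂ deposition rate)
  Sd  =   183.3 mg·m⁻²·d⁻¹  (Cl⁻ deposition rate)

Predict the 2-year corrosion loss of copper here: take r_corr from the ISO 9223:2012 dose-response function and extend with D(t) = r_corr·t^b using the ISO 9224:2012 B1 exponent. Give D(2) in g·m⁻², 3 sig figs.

copper: f(T) = +0.126·(T−10) [T≤10 °C] = -2.6586
  Pd branch = 0.0053·Pd^0.26·e^(0.059·RH+f) = 0.08745 μm/a
  Cl⁻ term: 0.01025·183.3^0.27·exp(0.036·72+0.049·-11.1) = 0.3245
  r_corr = 0.08745 + 0.3245 = 0.412 μm/a
Power-law: D(2) = r_corr · 2^0.667
  D(2) = 0.412 × 2^0.667 = 0.412 × 1.588 = 0.6541 μm
  Mass loss = 0.6541 μm × 8.96 g/cm³ = 5.861 g·m⁻²

D(2) = 5.86 g·m⁻²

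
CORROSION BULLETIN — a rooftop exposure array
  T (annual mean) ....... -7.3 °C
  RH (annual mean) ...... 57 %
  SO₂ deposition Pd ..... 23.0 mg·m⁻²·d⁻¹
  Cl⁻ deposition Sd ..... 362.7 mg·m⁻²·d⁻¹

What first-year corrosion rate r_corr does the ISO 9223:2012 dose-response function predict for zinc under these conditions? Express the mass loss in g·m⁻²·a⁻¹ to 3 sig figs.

r_corr = 5.66 g·m⁻²·a⁻¹

zinc: T≤10 °C ⇒ hinge +0.038·(-7.3−10) = -0.6574
  Pd branch = 0.0129·Pd^0.44·e^(0.046·RH+f) = 0.3656 μm/a
  Cl⁻ term: 0.0175·362.7^0.57·exp(0.008·57+0.085·-7.3) = 0.4271
  sum: 0.3656 + 0.4271 → r_corr = 0.7927 μm/a
Convert to mass loss: 0.7927 μm/a × 7.14 g/cm³ = 5.66 g·m⁻²·a⁻¹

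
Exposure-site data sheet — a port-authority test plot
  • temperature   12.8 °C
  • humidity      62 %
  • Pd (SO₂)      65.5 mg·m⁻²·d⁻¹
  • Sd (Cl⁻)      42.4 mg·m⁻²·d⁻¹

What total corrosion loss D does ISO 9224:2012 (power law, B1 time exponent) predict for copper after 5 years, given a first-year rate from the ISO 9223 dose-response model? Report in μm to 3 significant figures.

D(5) = 2.86 μm

copper: f(T) = -0.080·(T−10) [T>10 °C] = -0.2240
  sulphur-dioxide contribution → 0.4874 μm/a
  chloride contribution → 0.4919 μm/a
  total first-year rate 0.9792 μm/a
Long-term exponent b (ISO 9224 Table 2, B1) = 0.667
  D(5) = 0.9792 × 5^0.667 = 0.9792 × 2.926 = 2.865 μm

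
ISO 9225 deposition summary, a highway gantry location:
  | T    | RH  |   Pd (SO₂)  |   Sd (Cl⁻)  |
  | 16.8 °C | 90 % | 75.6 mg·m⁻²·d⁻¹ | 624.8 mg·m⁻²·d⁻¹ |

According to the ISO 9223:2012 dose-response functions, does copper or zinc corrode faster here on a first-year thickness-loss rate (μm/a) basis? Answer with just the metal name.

copper: temperature factor f = -0.080·(6.8) = -0.5440
  SO₂ term: 0.0053·75.6^0.26·exp(0.059·90-0.5440) = 1.917
  Cl⁻ term: 0.01025·624.8^0.27·exp(0.036·90+0.049·16.8) = 3.39
  sum: 1.917 + 3.39 → r_corr = 5.307 μm/a
zinc: temperature factor f = -0.071·(6.8) = -0.4828
  SO₂ term: 0.0129·75.6^0.44·exp(0.046·90-0.4828) = 3.353
  Cl⁻ term: 0.0175·624.8^0.57·exp(0.008·90+0.085·16.8) = 5.881
  sum: 3.353 + 5.881 → r_corr = 9.234 μm/a
Ordering by μm/a: zinc (9.23) > copper (5.31)

zinc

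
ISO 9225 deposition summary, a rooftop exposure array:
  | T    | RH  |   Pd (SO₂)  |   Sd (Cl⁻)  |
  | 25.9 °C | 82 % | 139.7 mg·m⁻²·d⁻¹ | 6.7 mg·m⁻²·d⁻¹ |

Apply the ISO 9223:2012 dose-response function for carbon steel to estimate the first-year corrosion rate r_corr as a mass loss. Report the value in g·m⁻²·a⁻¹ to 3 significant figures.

r_corr = 506 g·m⁻²·a⁻¹

carbon steel: f(T) = -0.054·(T−10) [T>10 °C] = -0.8586
  sulphur-dioxide contribution → 50.45 μm/a
  chloride contribution → 13.99 μm/a
  total first-year rate 64.44 μm/a
Convert to mass loss: 64.44 μm/a × 7.85 g/cm³ = 505.8 g·m⁻²·a⁻¹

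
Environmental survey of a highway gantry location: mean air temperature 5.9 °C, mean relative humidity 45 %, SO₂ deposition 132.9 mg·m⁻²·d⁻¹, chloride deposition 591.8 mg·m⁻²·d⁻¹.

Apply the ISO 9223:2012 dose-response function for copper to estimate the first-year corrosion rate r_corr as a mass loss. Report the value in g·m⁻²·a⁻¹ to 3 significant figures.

copper: f(T) = +0.126·(T−10) [T≤10 °C] = -0.5166
  SO₂ term: 0.0053·132.9^0.26·exp(0.059·45-0.5166) = 0.1604
  Cl⁻ term: 0.01025·591.8^0.27·exp(0.036·45+0.049·5.9) = 0.3875
  sum: 0.1604 + 0.3875 → r_corr = 0.5479 μm/a
Convert to mass loss: 0.5479 μm/a × 8.96 g/cm³ = 4.909 g·m⁻²·a⁻¹

r_corr = 4.91 g·m⁻²·a⁻¹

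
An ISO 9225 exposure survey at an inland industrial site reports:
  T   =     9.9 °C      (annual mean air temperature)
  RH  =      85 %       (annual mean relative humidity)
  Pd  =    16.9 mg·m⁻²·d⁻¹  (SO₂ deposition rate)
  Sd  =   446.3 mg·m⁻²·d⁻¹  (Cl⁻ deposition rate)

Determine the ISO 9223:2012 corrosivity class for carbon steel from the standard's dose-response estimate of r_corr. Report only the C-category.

carbon steel: f(T) = +0.150·(T−10) [T≤10 °C] = -0.0150
  Pd branch = 1.77·Pd^0.52·e^(0.02·RH+f) = 41.52 μm/a
  Sd branch = 0.102·Sd^0.62·e^(0.033·RH+0.04·T) = 110 μm/a
  sum: 41.52 + 110 → r_corr = 151.6 μm/a
152 μm/a falls in (80, 200] for carbon steel → category C5

C5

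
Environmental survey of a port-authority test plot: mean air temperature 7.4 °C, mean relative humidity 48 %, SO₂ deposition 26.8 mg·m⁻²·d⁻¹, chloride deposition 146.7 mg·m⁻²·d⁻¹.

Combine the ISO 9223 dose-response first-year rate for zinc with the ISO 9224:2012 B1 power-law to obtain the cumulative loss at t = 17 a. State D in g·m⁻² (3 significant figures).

D(17) = 91.4 g·m⁻²

zinc: T≤10 °C ⇒ hinge +0.038·(7.4−10) = -0.0988
  sulphur-dioxide contribution → 0.4518 μm/a
  chloride contribution → 0.8276 μm/a
  total first-year rate 1.279 μm/a
ISO 9224: D(t) = r_corr · t^b with b = 0.813 (zinc, B1)
  D(17) = 1.279 × 17^0.813 = 1.279 × 10.01 = 12.81 μm
  Mass loss = 12.81 μm × 7.14 g/cm³ = 91.43 g·m⁻²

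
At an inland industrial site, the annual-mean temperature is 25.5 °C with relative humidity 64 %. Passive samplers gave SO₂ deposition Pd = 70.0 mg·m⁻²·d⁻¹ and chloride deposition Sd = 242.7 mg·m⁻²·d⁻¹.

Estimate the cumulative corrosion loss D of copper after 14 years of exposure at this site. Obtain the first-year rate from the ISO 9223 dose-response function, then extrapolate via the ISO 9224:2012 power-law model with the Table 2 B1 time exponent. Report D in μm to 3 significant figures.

D(14) = 10.3 μm

copper: temperature factor f = -0.080·(15.5) = -1.2400
  SO₂ term: 0.0053·70.0^0.26·exp(0.059·64-1.2400) = 0.202
  Cl⁻ term: 0.01025·242.7^0.27·exp(0.036·64+0.049·25.5) = 1.577
  sum: 0.202 + 1.577 → r_corr = 1.779 μm/a
Long-term exponent b (ISO 9224 Table 2, B1) = 0.667
  D(14) = 1.779 × 14^0.667 = 1.779 × 5.814 = 10.35 μm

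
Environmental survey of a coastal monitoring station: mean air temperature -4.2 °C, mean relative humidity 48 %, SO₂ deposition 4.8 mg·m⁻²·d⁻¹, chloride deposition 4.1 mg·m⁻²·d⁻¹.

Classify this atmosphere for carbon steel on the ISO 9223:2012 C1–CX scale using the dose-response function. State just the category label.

carbon steel: temperature factor f = +0.150·(-14.2) = -2.1300
  SO₂ term: 1.77·4.8^0.52·exp(0.02·48-2.1300) = 1.242
  Sd branch = 0.102·Sd^0.62·e^(0.033·RH+0.04·T) = 1.008 μm/a
  r_corr = 1.242 + 1.008 = 2.25 μm/a
ISO 9223 Table 2 (carbon steel): 1.3 < 2.25 ≤ 25 μm/a ⇒ C2

C2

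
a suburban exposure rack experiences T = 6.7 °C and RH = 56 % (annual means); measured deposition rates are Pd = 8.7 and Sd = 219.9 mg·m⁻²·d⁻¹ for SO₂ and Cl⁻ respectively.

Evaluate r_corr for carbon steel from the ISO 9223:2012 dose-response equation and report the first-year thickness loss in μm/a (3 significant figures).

carbon steel: T≤10 °C ⇒ hinge +0.150·(6.7−10) = -0.4950
  sulphur-dioxide contribution → 10.18 μm/a
  chloride contribution → 23.97 μm/a
  ⇒ r_corr(carbon steel) = 34.16 μm/a

r_corr = 34.2 μm/a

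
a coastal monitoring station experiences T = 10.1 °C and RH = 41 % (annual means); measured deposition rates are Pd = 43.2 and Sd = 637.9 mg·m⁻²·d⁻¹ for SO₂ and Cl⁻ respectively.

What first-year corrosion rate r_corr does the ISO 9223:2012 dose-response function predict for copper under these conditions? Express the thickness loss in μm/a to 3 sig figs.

copper: T>10 °C ⇒ hinge -0.080·(10.1−10) = -0.0080
  sulphur-dioxide contribution → 0.1572 μm/a
  chloride contribution → 0.4207 μm/a
  total first-year rate 0.5779 μm/a

r_corr = 0.578 μm/a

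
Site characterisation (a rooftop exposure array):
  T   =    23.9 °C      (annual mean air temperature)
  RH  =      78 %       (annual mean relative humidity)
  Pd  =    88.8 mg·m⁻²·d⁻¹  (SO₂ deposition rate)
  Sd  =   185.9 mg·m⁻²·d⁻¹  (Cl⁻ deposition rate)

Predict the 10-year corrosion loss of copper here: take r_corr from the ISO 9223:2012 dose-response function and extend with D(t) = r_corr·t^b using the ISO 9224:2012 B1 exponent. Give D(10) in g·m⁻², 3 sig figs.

D(10) = 117 g·m⁻²

copper: T>10 °C ⇒ hinge -0.080·(23.9−10) = -1.1120
  SO₂ term: 0.0053·88.8^0.26·exp(0.059·78-1.1120) = 0.5579
  Sd branch = 0.01025·Sd^0.27·e^(0.036·RH+0.049·T) = 2.247 μm/a
  sum: 0.5579 + 2.247 → r_corr = 2.805 μm/a
Power-law: D(10) = r_corr · 10^0.667
  D(10) = 2.805 × 10^0.667 = 2.805 × 4.645 = 13.03 μm
  Mass loss = 13.03 μm × 8.96 g/cm³ = 116.7 g·m⁻²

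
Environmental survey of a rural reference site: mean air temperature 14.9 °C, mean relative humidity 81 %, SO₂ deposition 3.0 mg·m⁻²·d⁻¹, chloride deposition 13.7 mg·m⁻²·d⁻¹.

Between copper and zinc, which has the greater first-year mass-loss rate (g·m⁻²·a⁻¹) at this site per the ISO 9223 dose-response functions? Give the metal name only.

copper

copper: temperature factor f = -0.080·(4.9) = -0.3920
  sulphur-dioxide contribution → 0.567 μm/a
  chloride contribution → 0.7964 μm/a
  total first-year rate 1.363 μm/a
  mass loss = 1.363 μm/a × 8.96 g/cm³ = 12.22 g·m⁻²·a⁻¹
zinc: temperature factor f = -0.071·(4.9) = -0.3479
  sulphur-dioxide contribution → 0.6132 μm/a
  chloride contribution → 0.5277 μm/a
  total first-year rate 1.141 μm/a
  mass loss = 1.141 μm/a × 7.14 g/cm³ = 8.146 g·m⁻²·a⁻¹
Ordering by g·m⁻²·a⁻¹: copper (12.2) > zinc (8.15)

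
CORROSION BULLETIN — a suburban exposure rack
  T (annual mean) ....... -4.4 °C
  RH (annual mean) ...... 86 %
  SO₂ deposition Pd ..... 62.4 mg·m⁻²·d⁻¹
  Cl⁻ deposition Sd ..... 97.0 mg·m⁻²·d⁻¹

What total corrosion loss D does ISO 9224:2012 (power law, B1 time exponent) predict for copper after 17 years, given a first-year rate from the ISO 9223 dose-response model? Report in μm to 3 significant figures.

copper: temperature factor f = +0.126·(-14.4) = -1.8144
  Pd branch = 0.0053·Pd^0.26·e^(0.059·RH+f) = 0.4043 μm/a
  Sd branch = 0.01025·Sd^0.27·e^(0.036·RH+0.049·T) = 0.6282 μm/a
  r_corr = 0.4043 + 0.6282 = 1.032 μm/a
Power-law: D(17) = r_corr · 17^0.667
  D(17) = 1.032 × 17^0.667 = 1.032 × 6.618 = 6.832 μm

D(17) = 6.83 μm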